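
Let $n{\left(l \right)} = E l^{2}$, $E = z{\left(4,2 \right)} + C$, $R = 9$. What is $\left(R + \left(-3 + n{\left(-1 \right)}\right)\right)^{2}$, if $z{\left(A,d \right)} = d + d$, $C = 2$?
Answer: $144$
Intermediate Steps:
$z{\left(A,d \right)} = 2 d$
$E = 6$ ($E = 2 \cdot 2 + 2 = 4 + 2 = 6$)
$n{\left(l \right)} = 6 l^{2}$
$\left(R + \left(-3 + n{\left(-1 \right)}\right)\right)^{2} = \left(9 - \left(3 - 6 \left(-1\right)^{2}\right)\right)^{2} = \left(9 + \left(-3 + 6 \cdot 1\right)\right)^{2} = \left(9 + \left(-3 + 6\right)\right)^{2} = \left(9 + 3\right)^{2} = 12^{2} = 144$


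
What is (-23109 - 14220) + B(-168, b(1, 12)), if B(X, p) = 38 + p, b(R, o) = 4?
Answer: -37287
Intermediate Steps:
(-23109 - 14220) + B(-168, b(1, 12)) = (-23109 - 14220) + (38 + 4) = -37329 + 42 = -37287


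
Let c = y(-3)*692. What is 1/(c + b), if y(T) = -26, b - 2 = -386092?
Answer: -1/404082 ≈ -2.4747e-6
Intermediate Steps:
b = -386090 (b = 2 - 386092 = -386090)
c = -17992 (c = -26*692 = -17992)
1/(c + b) = 1/(-17992 - 386090) = 1/(-404082) = -1/404082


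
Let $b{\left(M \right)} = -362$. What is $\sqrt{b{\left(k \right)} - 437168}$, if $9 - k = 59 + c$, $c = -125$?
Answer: $i \sqrt{437530} \approx 661.46 i$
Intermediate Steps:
$k = 75$ ($k = 9 - \left(59 - 125\right) = 9 - -66 = 9 + 66 = 75$)
$\sqrt{b{\left(k \right)} - 437168} = \sqrt{-362 - 437168} = \sqrt{-437530} = i \sqrt{437530}$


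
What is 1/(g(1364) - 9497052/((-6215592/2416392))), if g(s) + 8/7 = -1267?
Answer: 1812881/6691042813521 ≈ 2.7094e-7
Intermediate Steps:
g(s) = -8877/7 (g(s) = -8/7 - 1267 = -8877/7)
1/(g(1364) - 9497052/((-6215592/2416392))) = 1/(-8877/7 - 9497052/((-6215592/2416392))) = 1/(-8877/7 - 9497052/((-6215592*1/2416392))) = 1/(-8877/7 - 9497052/(-258983/100683)) = 1/(-8877/7 - 9497052*(-100683/258983)) = 1/(-8877/7 + 956191686516/258983) = 1/(6691042813521/1812881) = 1812881/6691042813521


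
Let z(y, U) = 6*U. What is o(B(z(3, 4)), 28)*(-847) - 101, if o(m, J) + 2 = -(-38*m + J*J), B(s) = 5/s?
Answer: 7907227/12 ≈ 6.5894e+5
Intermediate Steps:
o(m, J) = -2 - J² + 38*m (o(m, J) = -2 - (-38*m + J*J) = -2 - (-38*m + J²) = -2 - (J² - 38*m) = -2 + (-J² + 38*m) = -2 - J² + 38*m)
o(B(z(3, 4)), 28)*(-847) - 101 = (-2 - 1*28² + 38*(5/((6*4))))*(-847) - 101 = (-2 - 1*784 + 38*(5/24))*(-847) - 101 = (-2 - 784 + 38*(5*(1/24)))*(-847) - 101 = (-2 - 784 + 38*(5/24))*(-847) - 101 = (-2 - 784 + 95/12)*(-847) - 101 = -9337/12*(-847) - 101 = 7908439/12 - 101 = 7907227/12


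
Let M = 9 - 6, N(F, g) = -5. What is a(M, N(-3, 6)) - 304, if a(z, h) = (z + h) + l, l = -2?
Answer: -308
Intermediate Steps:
M = 3
a(z, h) = -2 + h + z (a(z, h) = (z + h) - 2 = (h + z) - 2 = -2 + h + z)
a(M, N(-3, 6)) - 304 = (-2 - 5 + 3) - 304 = -4 - 304 = -308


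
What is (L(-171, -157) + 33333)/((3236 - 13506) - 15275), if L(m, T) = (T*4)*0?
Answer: -11111/8515 ≈ -1.3049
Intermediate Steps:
L(m, T) = 0 (L(m, T) = (4*T)*0 = 0)
(L(-171, -157) + 33333)/((3236 - 13506) - 15275) = (0 + 33333)/((3236 - 13506) - 15275) = 33333/(-10270 - 15275) = 33333/(-25545) = 33333*(-1/25545) = -11111/8515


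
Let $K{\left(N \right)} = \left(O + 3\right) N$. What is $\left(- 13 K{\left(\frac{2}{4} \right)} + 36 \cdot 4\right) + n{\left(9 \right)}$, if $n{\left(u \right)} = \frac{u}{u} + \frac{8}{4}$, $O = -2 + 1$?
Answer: $134$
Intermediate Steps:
$O = -1$
$n{\left(u \right)} = 3$ ($n{\left(u \right)} = 1 + 8 \cdot \frac{1}{4} = 1 + 2 = 3$)
$K{\left(N \right)} = 2 N$ ($K{\left(N \right)} = \left(-1 + 3\right) N = 2 N$)
$\left(- 13 K{\left(\frac{2}{4} \right)} + 36 \cdot 4\right) + n{\left(9 \right)} = \left(- 13 \cdot 2 \cdot \frac{2}{4} + 36 \cdot 4\right) + 3 = \left(- 13 \cdot 2 \cdot 2 \cdot \frac{1}{4} + 144\right) + 3 = \left(- 13 \cdot 2 \cdot \frac{1}{2} + 144\right) + 3 = \left(\left(-13\right) 1 + 144\right) + 3 = \left(-13 + 144\right) + 3 = 131 + 3 = 134$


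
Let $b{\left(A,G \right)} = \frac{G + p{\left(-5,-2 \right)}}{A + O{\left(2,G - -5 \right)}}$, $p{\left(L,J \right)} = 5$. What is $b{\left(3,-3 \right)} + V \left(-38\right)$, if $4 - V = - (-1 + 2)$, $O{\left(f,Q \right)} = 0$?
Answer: $- \frac{568}{3} \approx -189.33$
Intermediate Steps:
$V = 5$ ($V = 4 - - (-1 + 2) = 4 - \left(-1\right) 1 = 4 - -1 = 4 + 1 = 5$)
$b{\left(A,G \right)} = \frac{5 + G}{A}$ ($b{\left(A,G \right)} = \frac{G + 5}{A + 0} = \frac{5 + G}{A}$)
$b{\left(3,-3 \right)} + V \left(-38\right) = \frac{5 - 3}{3} + 5 \left(-38\right) = \frac{1}{3} \cdot 2 - 190 = \frac{2}{3} - 190 = - \frac{568}{3}$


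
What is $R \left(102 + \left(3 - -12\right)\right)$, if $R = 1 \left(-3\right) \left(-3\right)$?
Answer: $1053$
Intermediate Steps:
$R = 9$ ($R = \left(-3\right) \left(-3\right) = 9$)
$R \left(102 + \left(3 - -12\right)\right) = 9 \left(102 + \left(3 - -12\right)\right) = 9 \left(102 + \left(3 + 12\right)\right) = 9 \left(102 + 15\right) = 9 \cdot 117 = 1053$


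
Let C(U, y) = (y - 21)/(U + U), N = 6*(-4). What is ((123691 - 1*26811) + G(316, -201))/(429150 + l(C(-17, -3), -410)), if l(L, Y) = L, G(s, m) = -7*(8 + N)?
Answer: 824432/3647781 ≈ 0.22601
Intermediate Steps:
N = -24
C(U, y) = (-21 + y)/(2*U) (C(U, y) = (-21 + y)/((2*U)) = (-21 + y)*(1/(2*U)) = (-21 + y)/(2*U))
G(s, m) = 112 (G(s, m) = -7*(8 - 24) = -7*(-16) = 112)
((123691 - 1*26811) + G(316, -201))/(429150 + l(C(-17, -3), -410)) = ((123691 - 1*26811) + 112)/(429150 + (½)*(-21 - 3)/(-17)) = ((123691 - 26811) + 112)/(429150 + (½)*(-1/17)*(-24)) = (96880 + 112)/(429150 + 12/17) = 96992/(7295562/17) = 96992*(17/7295562) = 824432/3647781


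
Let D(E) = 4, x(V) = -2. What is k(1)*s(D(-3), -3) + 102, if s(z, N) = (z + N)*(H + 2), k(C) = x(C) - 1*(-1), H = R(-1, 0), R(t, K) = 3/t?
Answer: 103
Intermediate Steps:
H = -3 (H = 3/(-1) = 3*(-1) = -3)
k(C) = -1 (k(C) = -2 - 1*(-1) = -2 + 1 = -1)
s(z, N) = -N - z (s(z, N) = (z + N)*(-3 + 2) = (N + z)*(-1) = -N - z)
k(1)*s(D(-3), -3) + 102 = -(-1*(-3) - 1*4) + 102 = -(3 - 4) + 102 = -1*(-1) + 102 = 1 + 102 = 103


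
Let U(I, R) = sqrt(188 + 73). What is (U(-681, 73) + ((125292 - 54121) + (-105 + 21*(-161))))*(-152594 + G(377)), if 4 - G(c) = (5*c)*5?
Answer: -10965985275 - 486045*sqrt(29) ≈ -1.0969e+10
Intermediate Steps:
U(I, R) = 3*sqrt(29) (U(I, R) = sqrt(261) = 3*sqrt(29))
G(c) = 4 - 25*c (G(c) = 4 - 5*c*5 = 4 - 25*c)
(U(-681, 73) + ((125292 - 54121) + (-105 + 21*(-161))))*(-152594 + G(377)) = (3*sqrt(29) + ((125292 - 54121) + (-105 + 21*(-161))))*(-152594 + (4 - 25*377)) = (3*sqrt(29) + (71171 + (-105 - 3381)))*(-152594 + (4 - 9425)) = (3*sqrt(29) + (71171 - 3486))*(-152594 - 9421) = (3*sqrt(29) + 67685)*(-162015) = (67685 + 3*sqrt(29))*(-162015) = -10965985275 - 486045*sqrt(29)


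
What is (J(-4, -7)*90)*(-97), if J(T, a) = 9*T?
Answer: 314280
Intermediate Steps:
(J(-4, -7)*90)*(-97) = ((9*(-4))*90)*(-97) = -36*90*(-97) = -3240*(-97) = 314280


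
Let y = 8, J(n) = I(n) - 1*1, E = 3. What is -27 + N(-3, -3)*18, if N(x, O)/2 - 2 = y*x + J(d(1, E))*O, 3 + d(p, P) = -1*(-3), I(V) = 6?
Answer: -1359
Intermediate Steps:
d(p, P) = 0 (d(p, P) = -3 - 1*(-3) = -3 + 3 = 0)
J(n) = 5 (J(n) = 6 - 1*1 = 6 - 1 = 5)
N(x, O) = 4 + 10*O + 16*x (N(x, O) = 4 + 2*(8*x + 5*O) = 4 + 2*(5*O + 8*x) = 4 + (10*O + 16*x) = 4 + 10*O + 16*x)
-27 + N(-3, -3)*18 = -27 + (4 + 10*(-3) + 16*(-3))*18 = -27 + (4 - 30 - 48)*18 = -27 - 74*18 = -27 - 1332 = -1359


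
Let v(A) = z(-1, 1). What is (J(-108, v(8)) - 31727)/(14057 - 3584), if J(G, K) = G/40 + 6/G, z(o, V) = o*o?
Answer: -1427839/471285 ≈ -3.0297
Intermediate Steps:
z(o, V) = o²
v(A) = 1 (v(A) = (-1)² = 1)
J(G, K) = 6/G + G/40 (J(G, K) = G*(1/40) + 6/G = G/40 + 6/G = 6/G + G/40)
(J(-108, v(8)) - 31727)/(14057 - 3584) = ((6/(-108) + (1/40)*(-108)) - 31727)/(14057 - 3584) = ((6*(-1/108) - 27/10) - 31727)/10473 = ((-1/18 - 27/10) - 31727)*(1/10473) = (-124/45 - 31727)*(1/10473) = -1427839/45*1/10473 = -1427839/471285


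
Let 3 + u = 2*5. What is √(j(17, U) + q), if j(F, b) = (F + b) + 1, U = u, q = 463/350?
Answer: √128982/70 ≈ 5.1306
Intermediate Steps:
q = 463/350 (q = 463*(1/350) = 463/350 ≈ 1.3229)
u = 7 (u = -3 + 2*5 = -3 + 10 = 7)
U = 7
j(F, b) = 1 + F + b
√(j(17, U) + q) = √((1 + 17 + 7) + 463/350) = √(25 + 463/350) = √(9213/350) = √128982/70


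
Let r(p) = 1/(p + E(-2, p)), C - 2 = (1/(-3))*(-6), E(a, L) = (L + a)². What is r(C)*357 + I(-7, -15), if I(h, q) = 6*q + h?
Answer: -419/8 ≈ -52.375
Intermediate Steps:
I(h, q) = h + 6*q
C = 4 (C = 2 + (1/(-3))*(-6) = 2 + (1*(-⅓))*(-6) = 2 - ⅓*(-6) = 2 + 2 = 4)
r(p) = 1/(p + (-2 + p)²) (r(p) = 1/(p + (p - 2)²) = 1/(p + (-2 + p)²))
r(C)*357 + I(-7, -15) = 357/(4 + (-2 + 4)²) + (-7 + 6*(-15)) = 357/(4 + 2²) + (-7 - 90) = 357/(4 + 4) - 97 = 357/8 - 97 = -419/8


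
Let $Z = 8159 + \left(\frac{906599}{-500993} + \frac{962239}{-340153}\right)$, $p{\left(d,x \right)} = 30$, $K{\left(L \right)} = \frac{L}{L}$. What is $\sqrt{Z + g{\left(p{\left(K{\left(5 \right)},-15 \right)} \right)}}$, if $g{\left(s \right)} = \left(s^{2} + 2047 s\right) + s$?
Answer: $\frac{\sqrt{7083835471256550968839317}}{10024368937} \approx 265.51$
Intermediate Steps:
$K{\left(L \right)} = 1$
$g{\left(s \right)} = s^{2} + 2048 s$
$Z = \frac{1389619587295737}{170414271929}$ ($Z = 8159 + \left(906599 \left(- \frac{1}{500993}\right) + 962239 \left(- \frac{1}{340153}\right)\right) = 8159 - \frac{790457372974}{170414271929} = \frac{1389619587295737}{170414271929} \approx 8154.4$)
$\sqrt{Z + g{\left(p{\left(K{\left(5 \right)},-15 \right)} \right)}} = \sqrt{\frac{1389619587295737}{170414271929} + 30 \left(2048 + 30\right)} = \sqrt{\frac{1389619587295737}{170414271929} + 30 \cdot 2078} = \sqrt{\frac{1389619587295737}{170414271929} + 62340} = \sqrt{\frac{12013245299349597}{170414271929}} = \frac{\sqrt{7083835471256550968839317}}{10024368937}$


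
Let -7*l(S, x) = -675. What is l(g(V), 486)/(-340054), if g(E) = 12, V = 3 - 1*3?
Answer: -675/2380378 ≈ -0.00028357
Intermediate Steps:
V = 0 (V = 3 - 3 = 0)
l(S, x) = 675/7 (l(S, x) = -1/7*(-675) = 675/7)
l(g(V), 486)/(-340054) = (675/7)/(-340054) = (675/7)*(-1/340054) = -675/2380378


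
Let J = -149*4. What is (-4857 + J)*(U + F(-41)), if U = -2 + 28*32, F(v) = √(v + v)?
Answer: -4874982 - 5453*I*√82 ≈ -4.875e+6 - 49379.0*I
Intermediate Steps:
F(v) = √2*√v (F(v) = √(2*v) = √2*√v)
U = 894 (U = -2 + 896 = 894)
J = -596
(-4857 + J)*(U + F(-41)) = (-4857 - 596)*(894 + √2*√(-41)) = -5453*(894 + √2*(I*√41)) = -5453*(894 + I*√82) = -4874982 - 5453*I*√82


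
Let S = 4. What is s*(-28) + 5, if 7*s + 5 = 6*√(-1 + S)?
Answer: 25 - 24*√3 ≈ -16.569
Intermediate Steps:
s = -5/7 + 6*√3/7 (s = -5/7 + (6*√(-1 + 4))/7 = -5/7 + (6*√3)/7 = -5/7 + 6*√3/7 ≈ 0.77033)
s*(-28) + 5 = (-5/7 + 6*√3/7)*(-28) + 5 = (20 - 24*√3) + 5 = 25 - 24*√3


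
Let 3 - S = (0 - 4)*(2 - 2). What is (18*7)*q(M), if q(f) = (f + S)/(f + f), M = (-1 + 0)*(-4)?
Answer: 441/4 ≈ 110.25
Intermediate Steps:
S = 3 (S = 3 - (0 - 4)*(2 - 2) = 3 - (-4)*0 = 3 - 1*0 = 3 + 0 = 3)
M = 4 (M = -1*(-4) = 4)
q(f) = (3 + f)/(2*f) (q(f) = (f + 3)/(f + f) = (3 + f)/((2*f)) = (3 + f)*(1/(2*f)) = (3 + f)/(2*f))
(18*7)*q(M) = (18*7)*((1/2)*(3 + 4)/4) = 126*((1/2)*(1/4)*7) = 126*(7/8) = 441/4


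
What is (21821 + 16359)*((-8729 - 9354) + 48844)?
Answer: 1174454980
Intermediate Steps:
(21821 + 16359)*((-8729 - 9354) + 48844) = 38180*(-18083 + 48844) = 38180*30761 = 1174454980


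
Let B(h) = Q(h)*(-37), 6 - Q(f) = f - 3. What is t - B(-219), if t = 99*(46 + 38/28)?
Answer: 183741/14 ≈ 13124.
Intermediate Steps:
Q(f) = 9 - f (Q(f) = 6 - (f - 3) = 6 - (-3 + f) = 6 + (3 - f) = 9 - f)
t = 65637/14 (t = 99*(46 + 38*(1/28)) = 99*(46 + 19/14) = 99*(663/14) = 65637/14 ≈ 4688.4)
B(h) = -333 + 37*h (B(h) = (9 - h)*(-37) = -333 + 37*h)
t - B(-219) = 65637/14 - (-333 + 37*(-219)) = 65637/14 - (-333 - 8103) = 65637/14 - 1*(-8436) = 65637/14 + 8436 = 183741/14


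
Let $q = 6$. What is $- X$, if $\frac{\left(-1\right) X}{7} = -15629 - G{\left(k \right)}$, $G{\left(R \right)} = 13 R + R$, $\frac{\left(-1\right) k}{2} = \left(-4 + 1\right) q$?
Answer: $-112931$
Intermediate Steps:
$k = 36$ ($k = - 2 \left(-4 + 1\right) 6 = - 2 \left(\left(-3\right) 6\right) = \left(-2\right) \left(-18\right) = 36$)
$G{\left(R \right)} = 14 R$
$X = 112931$ ($X = - 7 \left(-15629 - 14 \cdot 36\right) = - 7 \left(-15629 - 504\right) = \left(-7\right) \left(-16133\right) = 112931$)
$- X = \left(-1\right) 112931 = -112931$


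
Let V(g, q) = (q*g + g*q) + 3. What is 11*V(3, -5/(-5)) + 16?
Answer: 115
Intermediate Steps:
V(g, q) = 3 + 2*g*q (V(g, q) = (g*q + g*q) + 3 = 2*g*q + 3 = 3 + 2*g*q)
11*V(3, -5/(-5)) + 16 = 11*(3 + 2*3*(-5/(-5))) + 16 = 11*(3 + 2*3*(-5*(-1/5))) + 16 = 11*(3 + 2*3*1) + 16 = 11*(3 + 6) + 16 = 11*9 + 16 = 99 + 16 = 115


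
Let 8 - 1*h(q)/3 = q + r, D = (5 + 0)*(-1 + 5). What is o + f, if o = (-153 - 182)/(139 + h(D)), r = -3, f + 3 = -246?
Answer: -28223/112 ≈ -251.99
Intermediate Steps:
f = -249 (f = -3 - 246 = -249)
D = 20 (D = 5*4 = 20)
h(q) = 33 - 3*q (h(q) = 24 - 3*(q - 3) = 24 - 3*(-3 + q) = 24 + (9 - 3*q) = 33 - 3*q)
o = -335/112 (o = (-153 - 182)/(139 + (33 - 3*20)) = -335/(139 + (33 - 60)) = -335/(139 - 27) = -335/112 ≈ -2.9911)
o + f = -335/112 - 249 = -28223/112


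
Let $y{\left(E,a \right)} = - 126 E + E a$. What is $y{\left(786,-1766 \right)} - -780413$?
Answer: $-706699$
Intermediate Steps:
$y{\left(786,-1766 \right)} - -780413 = 786 \left(-126 - 1766\right) - -780413 = 786 \left(-1892\right) + 780413 = -1487112 + 780413 = -706699$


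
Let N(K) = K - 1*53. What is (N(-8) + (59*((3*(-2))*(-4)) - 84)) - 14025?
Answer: -12754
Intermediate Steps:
N(K) = -53 + K (N(K) = K - 53 = -53 + K)
(N(-8) + (59*((3*(-2))*(-4)) - 84)) - 14025 = ((-53 - 8) + (59*((3*(-2))*(-4)) - 84)) - 14025 = (-61 + (59*(-6*(-4)) - 84)) - 14025 = (-61 + (59*24 - 84)) - 14025 = (-61 + (1416 - 84)) - 14025 = (-61 + 1332) - 14025 = 1271 - 14025 = -12754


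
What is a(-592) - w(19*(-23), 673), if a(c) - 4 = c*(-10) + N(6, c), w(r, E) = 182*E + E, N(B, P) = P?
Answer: -117827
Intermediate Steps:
w(r, E) = 183*E
a(c) = 4 - 9*c (a(c) = 4 + (c*(-10) + c) = 4 + (-10*c + c) = 4 - 9*c)
a(-592) - w(19*(-23), 673) = (4 - 9*(-592)) - 183*673 = (4 + 5328) - 1*123159 = 5332 - 123159 = -117827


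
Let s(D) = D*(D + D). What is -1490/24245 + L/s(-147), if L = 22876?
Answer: 7003340/14968863 ≈ 0.46786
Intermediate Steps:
s(D) = 2*D**2 (s(D) = D*(2*D) = 2*D**2)
-1490/24245 + L/s(-147) = -1490/24245 + 22876/((2*(-147)**2)) = -1490*1/24245 + 22876/((2*21609)) = -298/4849 + 22876/43218 = -298/4849 + 22876*(1/43218) = -298/4849 + 1634/3087 = 7003340/14968863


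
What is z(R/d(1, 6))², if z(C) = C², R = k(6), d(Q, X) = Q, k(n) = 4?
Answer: 256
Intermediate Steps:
R = 4
z(R/d(1, 6))² = ((4/1)²)² = ((4*1)²)² = (4²)² = 16² = 256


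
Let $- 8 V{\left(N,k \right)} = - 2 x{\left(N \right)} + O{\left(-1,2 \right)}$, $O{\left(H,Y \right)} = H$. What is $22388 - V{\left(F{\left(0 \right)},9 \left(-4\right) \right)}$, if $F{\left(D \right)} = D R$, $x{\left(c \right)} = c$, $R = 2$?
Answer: $\frac{179103}{8} \approx 22388.0$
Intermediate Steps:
$F{\left(D \right)} = 2 D$ ($F{\left(D \right)} = D 2 = 2 D$)
$V{\left(N,k \right)} = \frac{1}{8} + \frac{N}{4}$ ($V{\left(N,k \right)} = - \frac{- 2 N - 1}{8} = - \frac{-1 - 2 N}{8} = \frac{1}{8} + \frac{N}{4}$)
$22388 - V{\left(F{\left(0 \right)},9 \left(-4\right) \right)} = 22388 - \left(\frac{1}{8} + \frac{2 \cdot 0}{4}\right) = 22388 - \left(\frac{1}{8} + \frac{1}{4} \cdot 0\right) = 22388 - \left(\frac{1}{8} + 0\right) = 22388 - \frac{1}{8} = \frac{179103}{8}$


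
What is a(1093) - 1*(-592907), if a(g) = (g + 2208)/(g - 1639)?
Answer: 323723921/546 ≈ 5.9290e+5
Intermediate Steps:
a(g) = (2208 + g)/(-1639 + g)
a(1093) - 1*(-592907) = (2208 + 1093)/(-1639 + 1093) - 1*(-592907) = 3301/(-546) + 592907 = -1/546*3301 + 592907 = -3301/546 + 592907 = 323723921/546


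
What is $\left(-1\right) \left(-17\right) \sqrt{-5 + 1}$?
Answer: $34 i \approx 34.0 i$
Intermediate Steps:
$\left(-1\right) \left(-17\right) \sqrt{-5 + 1} = 17 \sqrt{-4} = 17 \cdot 2 i = 34 i$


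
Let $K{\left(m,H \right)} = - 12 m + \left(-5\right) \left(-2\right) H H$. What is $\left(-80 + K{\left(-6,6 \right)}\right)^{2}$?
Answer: $123904$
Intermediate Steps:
$K{\left(m,H \right)} = - 12 m + 10 H^{2}$ ($K{\left(m,H \right)} = - 12 m + 10 H H = - 12 m + 10 H^{2}$)
$\left(-80 + K{\left(-6,6 \right)}\right)^{2} = \left(-80 - \left(-72 - 10 \cdot 6^{2}\right)\right)^{2} = \left(-80 + \left(72 + 10 \cdot 36\right)\right)^{2} = \left(-80 + \left(72 + 360\right)\right)^{2} = \left(-80 + 432\right)^{2} = 352^{2} = 123904$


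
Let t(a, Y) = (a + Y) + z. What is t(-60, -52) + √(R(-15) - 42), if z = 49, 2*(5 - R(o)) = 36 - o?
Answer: -63 + 5*I*√10/2 ≈ -63.0 + 7.9057*I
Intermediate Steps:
R(o) = -13 + o/2 (R(o) = 5 - (36 - o)/2 = 5 + (-18 + o/2) = -13 + o/2)
t(a, Y) = 49 + Y + a (t(a, Y) = (a + Y) + 49 = (Y + a) + 49 = 49 + Y + a)
t(-60, -52) + √(R(-15) - 42) = (49 - 52 - 60) + √((-13 + (½)*(-15)) - 42) = -63 + √((-13 - 15/2) - 42) = -63 + √(-41/2 - 42) = -63 + √(-125/2) = -63 + 5*I*√10/2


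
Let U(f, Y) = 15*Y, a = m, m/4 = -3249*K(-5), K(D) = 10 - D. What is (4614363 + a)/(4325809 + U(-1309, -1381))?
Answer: 4419423/4305094 ≈ 1.0266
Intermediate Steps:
m = -194940 (m = 4*(-3249*(10 - 1*(-5))) = 4*(-3249*(10 + 5)) = 4*(-3249*15) = 4*(-48735) = -194940)
a = -194940
(4614363 + a)/(4325809 + U(-1309, -1381)) = (4614363 - 194940)/(4325809 + 15*(-1381)) = 4419423/(4325809 - 20715) = 4419423/4305094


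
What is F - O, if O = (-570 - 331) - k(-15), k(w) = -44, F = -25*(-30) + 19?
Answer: 1626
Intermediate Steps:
F = 769 (F = 750 + 19 = 769)
O = -857 (O = (-570 - 331) - 1*(-44) = -901 + 44 = -857)
F - O = 769 - 1*(-857) = 769 + 857 = 1626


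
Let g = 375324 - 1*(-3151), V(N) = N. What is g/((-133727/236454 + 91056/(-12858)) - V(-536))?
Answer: 191781200953950/267727411327 ≈ 716.33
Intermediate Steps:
g = 378475 (g = 375324 + 3151 = 378475)
g/((-133727/236454 + 91056/(-12858)) - V(-536)) = 378475/((-133727/236454 + 91056/(-12858)) - 1*(-536)) = 378475/((-133727*1/236454 + 91056*(-1/12858)) + 536) = 378475/((-133727/236454 - 15176/2143) + 536) = 378475/(-3875002865/506720922 + 536) = 378475/(267727411327/506720922) = 378475*(506720922/267727411327) = 191781200953950/267727411327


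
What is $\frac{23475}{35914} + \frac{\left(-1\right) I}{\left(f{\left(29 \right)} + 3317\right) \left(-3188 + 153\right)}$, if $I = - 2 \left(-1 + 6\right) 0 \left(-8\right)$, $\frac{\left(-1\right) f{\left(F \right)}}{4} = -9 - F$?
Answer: $\frac{23475}{35914} \approx 0.65364$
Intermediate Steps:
$f{\left(F \right)} = 36 + 4 F$ ($f{\left(F \right)} = - 4 \left(-9 - F\right) = 36 + 4 F$)
$I = 0$ ($I = \left(-2\right) 5 \cdot 0 \left(-8\right) = \left(-10\right) 0 \left(-8\right) = 0 \left(-8\right) = 0$)
$\frac{23475}{35914} + \frac{\left(-1\right) I}{\left(f{\left(29 \right)} + 3317\right) \left(-3188 + 153\right)} = \frac{23475}{35914} + \frac{\left(-1\right) 0}{\left(\left(36 + 4 \cdot 29\right) + 3317\right) \left(-3188 + 153\right)} = 23475 \cdot \frac{1}{35914} + \frac{0}{\left(\left(36 + 116\right) + 3317\right) \left(-3035\right)} = \frac{23475}{35914} + \frac{0}{\left(152 + 3317\right) \left(-3035\right)} = \frac{23475}{35914} + \frac{0}{3469 \left(-3035\right)} = \frac{23475}{35914} + \frac{0}{-10528415} = \frac{23475}{35914} + 0 \left(- \frac{1}{10528415}\right) = \frac{23475}{35914} + 0 = \frac{23475}{35914}$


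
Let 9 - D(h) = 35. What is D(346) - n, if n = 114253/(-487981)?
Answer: -12573253/487981 ≈ -25.766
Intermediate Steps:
D(h) = -26 (D(h) = 9 - 1*35 = 9 - 35 = -26)
n = -114253/487981 (n = 114253*(-1/487981) = -114253/487981 ≈ -0.23413)
D(346) - n = -26 - 1*(-114253/487981) = -26 + 114253/487981 = -12573253/487981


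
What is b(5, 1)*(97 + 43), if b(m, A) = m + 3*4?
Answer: 2380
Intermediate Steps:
b(m, A) = 12 + m (b(m, A) = m + 12 = 12 + m)
b(5, 1)*(97 + 43) = (12 + 5)*(97 + 43) = 17*140 = 2380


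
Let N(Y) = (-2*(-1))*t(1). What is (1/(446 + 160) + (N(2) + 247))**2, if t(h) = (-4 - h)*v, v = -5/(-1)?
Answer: 14252300689/367236 ≈ 38810.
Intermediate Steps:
v = 5 (v = -5*(-1) = 5)
t(h) = -20 - 5*h (t(h) = (-4 - h)*5 = -20 - 5*h)
N(Y) = -50 (N(Y) = (-2*(-1))*(-20 - 5*1) = 2*(-20 - 5) = 2*(-25) = -50)
(1/(446 + 160) + (N(2) + 247))**2 = (1/(446 + 160) + (-50 + 247))**2 = (1/606 + 197)**2 = (119383/606)**2 = 14252300689/367236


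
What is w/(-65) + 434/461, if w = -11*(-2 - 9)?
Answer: -27571/29965 ≈ -0.92011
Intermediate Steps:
w = 121 (w = -11*(-11) = 121)
w/(-65) + 434/461 = 121/(-65) + 434/461 = 121*(-1/65) + 434*(1/461) = -121/65 + 434/461 = -27571/29965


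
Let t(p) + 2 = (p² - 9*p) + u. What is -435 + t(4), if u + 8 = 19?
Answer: -446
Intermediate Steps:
u = 11 (u = -8 + 19 = 11)
t(p) = 9 + p² - 9*p (t(p) = -2 + ((p² - 9*p) + 11) = -2 + (11 + p² - 9*p) = 9 + p² - 9*p)
-435 + t(4) = -435 + (9 + 4² - 9*4) = -435 + (9 + 16 - 36) = -435 - 11 = -446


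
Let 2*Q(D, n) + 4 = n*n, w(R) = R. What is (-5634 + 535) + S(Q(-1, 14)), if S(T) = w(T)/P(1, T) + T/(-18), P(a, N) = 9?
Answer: -15281/3 ≈ -5093.7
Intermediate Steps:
Q(D, n) = -2 + n²/2 (Q(D, n) = -2 + (n*n)/2 = -2 + n²/2)
S(T) = T/18 (S(T) = T/9 + T/(-18) = T*(⅑) + T*(-1/18) = T/9 - T/18 = T/18)
(-5634 + 535) + S(Q(-1, 14)) = (-5634 + 535) + (-2 + (½)*14²)/18 = -5099 + (-2 + (½)*196)/18 = -5099 + (-2 + 98)/18 = -5099 + (1/18)*96 = -5099 + 16/3 = -15281/3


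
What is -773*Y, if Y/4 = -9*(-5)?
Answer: -139140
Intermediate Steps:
Y = 180 (Y = 4*(-9*(-5)) = 4*45 = 180)
-773*Y = -773*180 = -139140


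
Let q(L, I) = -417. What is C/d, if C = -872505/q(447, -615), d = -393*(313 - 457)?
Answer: 32315/874032 ≈ 0.036972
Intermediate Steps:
d = 56592 (d = -393*(-144) = 56592)
C = 290835/139 (C = -872505/(-417) = -872505*(-1/417) = 290835/139 ≈ 2092.3)
C/d = (290835/139)/56592 = (290835/139)*(1/56592) = 32315/874032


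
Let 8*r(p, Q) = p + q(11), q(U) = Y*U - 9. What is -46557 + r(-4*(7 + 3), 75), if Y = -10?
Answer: -372615/8 ≈ -46577.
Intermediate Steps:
q(U) = -9 - 10*U (q(U) = -10*U - 9 = -9 - 10*U)
r(p, Q) = -119/8 + p/8 (r(p, Q) = (p + (-9 - 10*11))/8 = (p + (-9 - 110))/8 = (p - 119)/8 = (-119 + p)/8 = -119/8 + p/8)
-46557 + r(-4*(7 + 3), 75) = -46557 + (-119/8 + (-4*(7 + 3))/8) = -46557 + (-119/8 + (-4*10)/8) = -46557 + (-119/8 + (⅛)*(-40)) = -46557 + (-119/8 - 5) = -46557 - 159/8 = -372615/8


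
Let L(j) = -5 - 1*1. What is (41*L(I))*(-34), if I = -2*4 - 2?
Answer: 8364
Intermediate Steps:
I = -10 (I = -8 - 2 = -10)
L(j) = -6 (L(j) = -5 - 1 = -6)
(41*L(I))*(-34) = (41*(-6))*(-34) = -246*(-34) = 8364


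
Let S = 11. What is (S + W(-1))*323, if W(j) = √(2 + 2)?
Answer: 4199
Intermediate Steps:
W(j) = 2 (W(j) = √4 = 2)
(S + W(-1))*323 = (11 + 2)*323 = 13*323 = 4199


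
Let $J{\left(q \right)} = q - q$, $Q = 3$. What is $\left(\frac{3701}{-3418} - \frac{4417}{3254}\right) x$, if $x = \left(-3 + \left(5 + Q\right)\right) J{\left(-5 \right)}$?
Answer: $0$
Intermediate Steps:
$J{\left(q \right)} = 0$
$x = 0$ ($x = \left(-3 + \left(5 + 3\right)\right) 0 = \left(-3 + 8\right) 0 = 5 \cdot 0 = 0$)
$\left(\frac{3701}{-3418} - \frac{4417}{3254}\right) x = \left(\frac{3701}{-3418} - \frac{4417}{3254}\right) 0 = \left(3701 \left(- \frac{1}{3418}\right) - \frac{4417}{3254}\right) 0 = \left(- \frac{3701}{3418} - \frac{4417}{3254}\right) 0 = \left(- \frac{6785090}{2780543}\right) 0 = 0$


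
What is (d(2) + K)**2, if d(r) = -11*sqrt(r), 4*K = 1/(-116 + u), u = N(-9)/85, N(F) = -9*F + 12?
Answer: 369366694233/1526308624 + 935*sqrt(2)/19534 ≈ 242.07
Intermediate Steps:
N(F) = 12 - 9*F
u = 93/85 (u = (12 - 9*(-9))/85 = (12 + 81)*(1/85) = 93*(1/85) = 93/85 ≈ 1.0941)
K = -85/39068 (K = 1/(4*(-116 + 93/85)) = 1/(4*(-9767/85)) = (1/4)*(-85/9767) = -85/39068 ≈ -0.0021757)
(d(2) + K)**2 = (-11*sqrt(2) - 85/39068)**2 = (-85/39068 - 11*sqrt(2))**2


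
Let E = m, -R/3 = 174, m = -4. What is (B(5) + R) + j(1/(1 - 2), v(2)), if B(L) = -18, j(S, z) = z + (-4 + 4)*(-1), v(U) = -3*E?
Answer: -528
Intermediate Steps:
R = -522 (R = -3*174 = -522)
E = -4
v(U) = 12 (v(U) = -3*(-4) = 12)
j(S, z) = z (j(S, z) = z + 0*(-1) = z + 0 = z)
(B(5) + R) + j(1/(1 - 2), v(2)) = (-18 - 522) + 12 = -540 + 12 = -528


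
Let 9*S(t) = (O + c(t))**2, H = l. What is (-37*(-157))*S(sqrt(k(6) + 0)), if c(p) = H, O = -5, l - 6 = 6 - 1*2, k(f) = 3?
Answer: 145225/9 ≈ 16136.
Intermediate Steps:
l = 10 (l = 6 + (6 - 1*2) = 6 + (6 - 2) = 6 + 4 = 10)
H = 10
c(p) = 10
S(t) = 25/9 (S(t) = (-5 + 10)**2/9 = (1/9)*5**2 = (1/9)*25 = 25/9)
(-37*(-157))*S(sqrt(k(6) + 0)) = -37*(-157)*(25/9) = 5809*(25/9) = 145225/9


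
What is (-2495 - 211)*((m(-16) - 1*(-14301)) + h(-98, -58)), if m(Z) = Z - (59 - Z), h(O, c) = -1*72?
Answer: -38257428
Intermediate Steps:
h(O, c) = -72
m(Z) = -59 + 2*Z (m(Z) = Z + (-59 + Z) = -59 + 2*Z)
(-2495 - 211)*((m(-16) - 1*(-14301)) + h(-98, -58)) = (-2495 - 211)*(((-59 + 2*(-16)) - 1*(-14301)) - 72) = -2706*(((-59 - 32) + 14301) - 72) = -2706*((-91 + 14301) - 72) = -2706*(14210 - 72) = -2706*14138 = -38257428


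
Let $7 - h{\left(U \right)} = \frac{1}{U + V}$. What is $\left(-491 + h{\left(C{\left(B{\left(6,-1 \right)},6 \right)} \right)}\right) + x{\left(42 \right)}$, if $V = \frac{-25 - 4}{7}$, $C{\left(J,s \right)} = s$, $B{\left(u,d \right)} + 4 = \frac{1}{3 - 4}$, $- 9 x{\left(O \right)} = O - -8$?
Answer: $- \frac{57341}{117} \approx -490.09$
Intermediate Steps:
$x{\left(O \right)} = - \frac{8}{9} - \frac{O}{9}$ ($x{\left(O \right)} = - \frac{O - -8}{9} = - \frac{O + 8}{9} = - \frac{8 + O}{9} = - \frac{8}{9} - \frac{O}{9}$)
$B{\left(u,d \right)} = -5$ ($B{\left(u,d \right)} = -4 + \frac{1}{3 - 4} = -4 + \frac{1}{-1} = -4 - 1 = -5$)
$V = - \frac{29}{7}$ ($V = \left(-29\right) \frac{1}{7} = - \frac{29}{7} \approx -4.1429$)
$h{\left(U \right)} = 7 - \frac{1}{- \frac{29}{7} + U}$ ($h{\left(U \right)} = 7 - \frac{1}{U - \frac{29}{7}} = 7 - \frac{1}{- \frac{29}{7} + U}$)
$\left(-491 + h{\left(C{\left(B{\left(6,-1 \right)},6 \right)} \right)}\right) + x{\left(42 \right)} = \left(-491 + \frac{7 \left(-30 + 7 \cdot 6\right)}{-29 + 7 \cdot 6}\right) - \frac{50}{9} = \left(-491 + \frac{7 \left(-30 + 42\right)}{-29 + 42}\right) - \frac{50}{9} = \left(-491 + 7 \cdot \frac{1}{13} \cdot 12\right) - \frac{50}{9} = \left(-491 + \frac{84}{13}\right) - \frac{50}{9} = - \frac{6299}{13} - \frac{50}{9} = - \frac{57341}{117}$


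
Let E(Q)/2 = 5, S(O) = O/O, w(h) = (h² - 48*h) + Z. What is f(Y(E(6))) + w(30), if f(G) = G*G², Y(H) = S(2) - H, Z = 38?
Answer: -1231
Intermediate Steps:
w(h) = 38 + h² - 48*h (w(h) = (h² - 48*h) + 38 = 38 + h² - 48*h)
S(O) = 1
E(Q) = 10 (E(Q) = 2*5 = 10)
Y(H) = 1 - H
f(G) = G³
f(Y(E(6))) + w(30) = (1 - 1*10)³ + (38 + 30² - 48*30) = (1 - 10)³ + (38 + 900 - 1440) = (-9)³ - 502 = -729 - 502 = -1231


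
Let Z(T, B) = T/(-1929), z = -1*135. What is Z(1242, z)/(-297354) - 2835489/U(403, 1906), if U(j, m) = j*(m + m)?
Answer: -90356825582409/48954367711132 ≈ -1.8457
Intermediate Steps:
U(j, m) = 2*j*m (U(j, m) = j*(2*m) = 2*j*m)
z = -135
Z(T, B) = -T/1929 (Z(T, B) = T*(-1/1929) = -T/1929)
Z(1242, z)/(-297354) - 2835489/U(403, 1906) = -1/1929*1242/(-297354) - 2835489/(2*403*1906) = -414/643*(-1/297354) - 2835489/1536236 = 69/31866437 - 2835489*1/1536236 = 69/31866437 - 2835489/1536236 = -90356825582409/48954367711132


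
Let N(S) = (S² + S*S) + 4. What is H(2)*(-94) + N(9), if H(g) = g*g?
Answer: -210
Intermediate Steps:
H(g) = g²
N(S) = 4 + 2*S² (N(S) = (S² + S²) + 4 = 2*S² + 4 = 4 + 2*S²)
H(2)*(-94) + N(9) = 2²*(-94) + (4 + 2*9²) = 4*(-94) + (4 + 2*81) = -376 + (4 + 162) = -376 + 166 = -210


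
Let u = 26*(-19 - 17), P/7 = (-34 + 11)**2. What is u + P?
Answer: 2767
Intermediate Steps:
P = 3703 (P = 7*(-34 + 11)**2 = 7*(-23)**2 = 7*529 = 3703)
u = -936 (u = 26*(-36) = -936)
u + P = -936 + 3703 = 2767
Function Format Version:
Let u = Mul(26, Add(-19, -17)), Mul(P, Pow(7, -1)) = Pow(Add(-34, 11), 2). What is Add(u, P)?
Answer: 2767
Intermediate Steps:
P = 3703 (P = Mul(7, Pow(Add(-34, 11), 2)) = Mul(7, Pow(-23, 2)) = Mul(7, 529) = 3703)
u = -936 (u = Mul(26, -36) = -936)
Add(u, P) = Add(-936, 3703) = 2767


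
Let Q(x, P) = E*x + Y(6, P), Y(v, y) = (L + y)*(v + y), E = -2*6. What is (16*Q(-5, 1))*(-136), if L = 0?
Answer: -145792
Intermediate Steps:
E = -12
Y(v, y) = y*(v + y) (Y(v, y) = (0 + y)*(v + y) = y*(v + y))
Q(x, P) = -12*x + P*(6 + P)
(16*Q(-5, 1))*(-136) = (16*(1**2 - 12*(-5) + 6*1))*(-136) = (16*(1 + 60 + 6))*(-136) = (16*67)*(-136) = 1072*(-136) = -145792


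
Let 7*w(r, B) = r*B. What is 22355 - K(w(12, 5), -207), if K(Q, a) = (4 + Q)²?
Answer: 1087651/49 ≈ 22197.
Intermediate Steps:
w(r, B) = B*r/7 (w(r, B) = (r*B)/7 = (B*r)/7 = B*r/7)
22355 - K(w(12, 5), -207) = 22355 - (4 + (⅐)*5*12)² = 22355 - (4 + 60/7)² = 22355 - (88/7)² = 22355 - 1*7744/49 = 22355 - 7744/49 = 1087651/49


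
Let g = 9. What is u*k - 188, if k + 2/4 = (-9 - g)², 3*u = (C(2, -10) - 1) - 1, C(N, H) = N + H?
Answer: -3799/3 ≈ -1266.3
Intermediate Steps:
C(N, H) = H + N
u = -10/3 (u = (((-10 + 2) - 1) - 1)/3 = ((-8 - 1) - 1)/3 = (-9 - 1)/3 = (⅓)*(-10) = -10/3 ≈ -3.3333)
k = 647/2 (k = -½ + (-9 - 1*9)² = -½ + (-9 - 9)² = -½ + (-18)² = -½ + 324 = 647/2 ≈ 323.50)
u*k - 188 = -10/3*647/2 - 188 = -3235/3 - 188 = -3799/3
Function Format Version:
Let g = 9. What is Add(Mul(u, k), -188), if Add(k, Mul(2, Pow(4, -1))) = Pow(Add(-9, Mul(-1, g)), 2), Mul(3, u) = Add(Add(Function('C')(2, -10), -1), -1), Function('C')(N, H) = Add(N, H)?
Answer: Rational(-3799, 3) ≈ -1266.3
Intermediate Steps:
Function('C')(N, H) = Add(H, N)
u = Rational(-10, 3) (u = Mul(Rational(1, 3), Add(Add(Add(-10, 2), -1), -1)) = Mul(Rational(1, 3), Add(Add(-8, -1), -1)) = Mul(Rational(1, 3), Add(-9, -1)) = Mul(Rational(1, 3), -10) = Rational(-10, 3) ≈ -3.3333)
k = Rational(647, 2) (k = Add(Rational(-1, 2), Pow(Add(-9, Mul(-1, 9)), 2)) = Add(Rational(-1, 2), Pow(Add(-9, -9), 2)) = Add(Rational(-1, 2), Pow(-18, 2)) = Add(Rational(-1, 2), 324) = Rational(647, 2) ≈ 323.50)
Add(Mul(u, k), -188) = Add(Mul(Rational(-10, 3), Rational(647, 2)), -188) = Add(Rational(-3235, 3), -188) = Rational(-3799, 3)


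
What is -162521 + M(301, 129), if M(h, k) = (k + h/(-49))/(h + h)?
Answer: -7963519/49 ≈ -1.6252e+5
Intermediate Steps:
M(h, k) = (k - h/49)/(2*h) (M(h, k) = (k - h/49)/((2*h)) = (k - h/49)*(1/(2*h)) = (k - h/49)/(2*h))
-162521 + M(301, 129) = -162521 + (1/98)*(-1*301 + 49*129)/301 = -162521 + (1/98)*(1/301)*(-301 + 6321) = -162521 + (1/98)*(1/301)*6020 = -162521 + 10/49 = -7963519/49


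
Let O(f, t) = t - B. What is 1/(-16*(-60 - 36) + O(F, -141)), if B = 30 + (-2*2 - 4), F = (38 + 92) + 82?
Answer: 1/1373 ≈ 0.00072833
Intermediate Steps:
F = 212 (F = 130 + 82 = 212)
B = 22 (B = 30 + (-4 - 4) = 30 - 8 = 22)
O(f, t) = -22 + t (O(f, t) = t - 1*22 = t - 22 = -22 + t)
1/(-16*(-60 - 36) + O(F, -141)) = 1/(-16*(-60 - 36) + (-22 - 141)) = 1/(-16*(-96) - 163) = 1/(1536 - 163) = 1/1373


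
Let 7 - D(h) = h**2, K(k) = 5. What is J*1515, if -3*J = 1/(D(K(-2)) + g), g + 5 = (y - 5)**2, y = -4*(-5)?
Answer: -5/2 ≈ -2.5000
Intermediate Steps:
y = 20
D(h) = 7 - h**2
g = 220 (g = -5 + (20 - 5)**2 = -5 + 15**2 = -5 + 225 = 220)
J = -1/606 (J = -1/(3*((7 - 1*5**2) + 220)) = -1/(3*((7 - 1*25) + 220)) = -1/(3*((7 - 25) + 220)) = -1/(3*(-18 + 220)) = -1/3/202 = -1/3*1/202 = -1/606 ≈ -0.0016502)
J*1515 = -1/606*1515 = -5/2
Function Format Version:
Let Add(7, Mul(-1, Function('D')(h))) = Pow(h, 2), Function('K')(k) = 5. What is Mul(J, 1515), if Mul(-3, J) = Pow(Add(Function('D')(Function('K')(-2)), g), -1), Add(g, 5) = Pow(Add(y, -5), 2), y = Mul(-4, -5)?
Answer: Rational(-5, 2) ≈ -2.5000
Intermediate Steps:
y = 20
Function('D')(h) = Add(7, Mul(-1, Pow(h, 2)))
g = 220 (g = Add(-5, Pow(Add(20, -5), 2)) = Add(-5, Pow(15, 2)) = Add(-5, 225) = 220)
J = Rational(-1, 606) (J = Mul(Rational(-1, 3), Pow(Add(Add(7, Mul(-1, Pow(5, 2))), 220), -1)) = Mul(Rational(-1, 3), Pow(Add(Add(7, Mul(-1, 25)), 220), -1)) = Mul(Rational(-1, 3), Pow(Add(Add(7, -25), 220), -1)) = Mul(Rational(-1, 3), Pow(Add(-18, 220), -1)) = Mul(Rational(-1, 3), Pow(202, -1)) = Mul(Rational(-1, 3), Rational(1, 202)) = Rational(-1, 606) ≈ -0.0016502)
Mul(J, 1515) = Mul(Rational(-1, 606), 1515) = Rational(-5, 2)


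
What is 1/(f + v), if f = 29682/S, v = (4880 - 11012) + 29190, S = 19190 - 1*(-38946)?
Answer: 29068/670264785 ≈ 4.3368e-5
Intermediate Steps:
S = 58136 (S = 19190 + 38946 = 58136)
v = 23058 (v = -6132 + 29190 = 23058)
f = 14841/29068 (f = 29682/58136 = 29682*(1/58136) = 14841/29068 ≈ 0.51056)
1/(f + v) = 1/(14841/29068 + 23058) = 1/(670264785/29068) = 29068/670264785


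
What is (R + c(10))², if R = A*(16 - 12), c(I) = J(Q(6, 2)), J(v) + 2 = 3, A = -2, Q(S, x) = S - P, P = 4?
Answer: 49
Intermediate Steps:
Q(S, x) = -4 + S (Q(S, x) = S - 1*4 = S - 4 = -4 + S)
J(v) = 1 (J(v) = -2 + 3 = 1)
c(I) = 1
R = -8 (R = -2*(16 - 12) = -2*4 = -8)
(R + c(10))² = (-8 + 1)² = (-7)² = 49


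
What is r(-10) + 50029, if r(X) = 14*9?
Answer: 50155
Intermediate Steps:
r(X) = 126
r(-10) + 50029 = 126 + 50029 = 50155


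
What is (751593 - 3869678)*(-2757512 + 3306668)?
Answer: -1712315086260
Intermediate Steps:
(751593 - 3869678)*(-2757512 + 3306668) = -3118085*549156 = -1712315086260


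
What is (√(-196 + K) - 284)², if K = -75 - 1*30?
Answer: (284 - I*√301)² ≈ 80355.0 - 9854.4*I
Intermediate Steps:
K = -105 (K = -75 - 30 = -105)
(√(-196 + K) - 284)² = (√(-196 - 105) - 284)² = (√(-301) - 284)² = (I*√301 - 284)² = (-284 + I*√301)²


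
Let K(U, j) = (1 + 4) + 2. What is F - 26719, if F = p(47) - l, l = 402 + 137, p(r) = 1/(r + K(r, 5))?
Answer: -1471931/54 ≈ -27258.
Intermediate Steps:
K(U, j) = 7 (K(U, j) = 5 + 2 = 7)
p(r) = 1/(7 + r) (p(r) = 1/(r + 7) = 1/(7 + r))
l = 539
F = -29105/54 (F = 1/(7 + 47) - 1*539 = 1/54 - 539 = -29105/54 ≈ -538.98)
F - 26719 = -29105/54 - 26719 = -1471931/54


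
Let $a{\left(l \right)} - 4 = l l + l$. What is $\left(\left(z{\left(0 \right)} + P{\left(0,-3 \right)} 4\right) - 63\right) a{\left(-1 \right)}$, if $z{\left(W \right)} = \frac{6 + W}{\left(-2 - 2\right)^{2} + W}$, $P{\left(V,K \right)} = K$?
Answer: $- \frac{597}{2} \approx -298.5$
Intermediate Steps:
$z{\left(W \right)} = \frac{6 + W}{16 + W}$ ($z{\left(W \right)} = \frac{6 + W}{\left(-4\right)^{2} + W} = \frac{6 + W}{16 + W}$)
$a{\left(l \right)} = 4 + l + l^{2}$ ($a{\left(l \right)} = 4 + \left(l l + l\right) = 4 + \left(l^{2} + l\right) = 4 + \left(l + l^{2}\right) = 4 + l + l^{2}$)
$\left(\left(z{\left(0 \right)} + P{\left(0,-3 \right)} 4\right) - 63\right) a{\left(-1 \right)} = \left(\left(\frac{6 + 0}{16 + 0} - 12\right) - 63\right) \left(4 - 1 + \left(-1\right)^{2}\right) = \left(\left(\frac{1}{16} \cdot 6 - 12\right) - 63\right) \left(4 - 1 + 1\right) = \left(\left(\frac{1}{16} \cdot 6 - 12\right) - 63\right) 4 = \left(\left(\frac{3}{8} - 12\right) - 63\right) 4 = \left(- \frac{93}{8} - 63\right) 4 = \left(- \frac{597}{8}\right) 4 = - \frac{597}{2}$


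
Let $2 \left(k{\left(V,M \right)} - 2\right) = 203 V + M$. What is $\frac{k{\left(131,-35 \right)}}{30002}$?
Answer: $\frac{13281}{30002} \approx 0.44267$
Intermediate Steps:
$k{\left(V,M \right)} = 2 + \frac{M}{2} + \frac{203 V}{2}$ ($k{\left(V,M \right)} = 2 + \frac{203 V + M}{2} = 2 + \frac{M + 203 V}{2} = 2 + \left(\frac{M}{2} + \frac{203 V}{2}\right) = 2 + \frac{M}{2} + \frac{203 V}{2}$)
$\frac{k{\left(131,-35 \right)}}{30002} = \frac{2 + \frac{1}{2} \left(-35\right) + \frac{203}{2} \cdot 131}{30002} = \left(2 - \frac{35}{2} + \frac{26593}{2}\right) \frac{1}{30002} = 13281 \cdot \frac{1}{30002} = \frac{13281}{30002}$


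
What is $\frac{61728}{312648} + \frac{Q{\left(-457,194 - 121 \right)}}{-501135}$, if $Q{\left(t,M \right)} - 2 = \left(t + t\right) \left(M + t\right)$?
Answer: $- \frac{3283271186}{6528285645} \approx -0.50293$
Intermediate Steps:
$Q{\left(t,M \right)} = 2 + 2 t \left(M + t\right)$ ($Q{\left(t,M \right)} = 2 + \left(t + t\right) \left(M + t\right) = 2 + 2 t \left(M + t\right)$)
$\frac{61728}{312648} + \frac{Q{\left(-457,194 - 121 \right)}}{-501135} = \frac{61728}{312648} + \frac{2 + 2 \left(-457\right)^{2} + 2 \left(194 - 121\right) \left(-457\right)}{-501135} = 61728 \cdot \frac{1}{312648} + \left(2 + 2 \cdot 208849 + 2 \left(194 - 121\right) \left(-457\right)\right) \left(- \frac{1}{501135}\right) = \frac{2572}{13027} + \left(2 + 417698 + 2 \cdot 73 \left(-457\right)\right) \left(- \frac{1}{501135}\right) = \frac{2572}{13027} + \left(2 + 417698 - 66722\right) \left(- \frac{1}{501135}\right) = \frac{2572}{13027} + 350978 \left(- \frac{1}{501135}\right) = \frac{2572}{13027} - \frac{350978}{501135} = - \frac{3283271186}{6528285645}$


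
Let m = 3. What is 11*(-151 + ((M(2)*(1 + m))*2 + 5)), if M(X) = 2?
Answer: -1430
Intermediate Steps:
11*(-151 + ((M(2)*(1 + m))*2 + 5)) = 11*(-151 + ((2*(1 + 3))*2 + 5)) = 11*(-151 + ((2*4)*2 + 5)) = 11*(-151 + (8*2 + 5)) = 11*(-151 + (16 + 5)) = 11*(-151 + 21) = 11*(-130) = -1430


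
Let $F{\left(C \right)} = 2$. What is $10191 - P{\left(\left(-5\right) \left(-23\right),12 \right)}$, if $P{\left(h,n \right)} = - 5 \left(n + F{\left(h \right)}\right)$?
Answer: $10261$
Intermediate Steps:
$P{\left(h,n \right)} = -10 - 5 n$ ($P{\left(h,n \right)} = - 5 \left(n + 2\right) = - 5 \left(2 + n\right) = -10 - 5 n$)
$10191 - P{\left(\left(-5\right) \left(-23\right),12 \right)} = 10191 - \left(-10 - 60\right) = 10191 - -70 = 10191 + 70 = 10261$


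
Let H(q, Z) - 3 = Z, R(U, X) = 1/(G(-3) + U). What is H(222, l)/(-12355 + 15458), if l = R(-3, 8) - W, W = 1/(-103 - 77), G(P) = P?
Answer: 511/558540 ≈ 0.00091488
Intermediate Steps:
R(U, X) = 1/(-3 + U)
W = -1/180 (W = 1/(-180) = -1/180 ≈ -0.0055556)
l = -29/180 (l = 1/(-3 - 3) - 1*(-1/180) = 1/(-6) + 1/180 = -1/6 + 1/180 = -29/180 ≈ -0.16111)
H(q, Z) = 3 + Z
H(222, l)/(-12355 + 15458) = (3 - 29/180)/(-12355 + 15458) = (511/180)/3103 = (511/180)*(1/3103) = 511/558540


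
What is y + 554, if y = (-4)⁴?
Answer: 810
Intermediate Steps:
y = 256
y + 554 = 256 + 554 = 810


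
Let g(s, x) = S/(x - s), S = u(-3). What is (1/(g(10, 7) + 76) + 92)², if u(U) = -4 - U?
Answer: 443987041/52441 ≈ 8466.4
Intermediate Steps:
S = -1 (S = -4 - 1*(-3) = -4 + 3 = -1)
g(s, x) = -1/(x - s)
(1/(g(10, 7) + 76) + 92)² = (1/(1/(10 - 1*7) + 76) + 92)² = (1/(1/(10 - 7) + 76) + 92)² = (1/(1/3 + 76) + 92)² = (1/(⅓ + 76) + 92)² = (1/(229/3) + 92)² = (3/229 + 92)² = (21071/229)² = 443987041/52441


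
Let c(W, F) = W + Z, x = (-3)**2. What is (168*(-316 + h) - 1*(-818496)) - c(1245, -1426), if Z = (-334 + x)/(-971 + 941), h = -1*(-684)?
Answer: 5274385/6 ≈ 8.7906e+5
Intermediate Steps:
x = 9
h = 684
Z = 65/6 (Z = (-334 + 9)/(-971 + 941) = -325/(-30) = -325*(-1/30) = 65/6 ≈ 10.833)
c(W, F) = 65/6 + W (c(W, F) = W + 65/6 = 65/6 + W)
(168*(-316 + h) - 1*(-818496)) - c(1245, -1426) = (168*(-316 + 684) - 1*(-818496)) - (65/6 + 1245) = (168*368 + 818496) - 1*7535/6 = (61824 + 818496) - 7535/6 = 880320 - 7535/6 = 5274385/6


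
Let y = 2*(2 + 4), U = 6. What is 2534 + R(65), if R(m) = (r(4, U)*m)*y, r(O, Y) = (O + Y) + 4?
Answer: 13454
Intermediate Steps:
r(O, Y) = 4 + O + Y
y = 12 (y = 2*6 = 12)
R(m) = 168*m (R(m) = ((4 + 4 + 6)*m)*12 = (14*m)*12 = 168*m)
2534 + R(65) = 2534 + 168*65 = 2534 + 10920 = 13454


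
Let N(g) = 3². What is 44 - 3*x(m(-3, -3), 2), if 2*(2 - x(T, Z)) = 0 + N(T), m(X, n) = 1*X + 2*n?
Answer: 103/2 ≈ 51.500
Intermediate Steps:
m(X, n) = X + 2*n
N(g) = 9
x(T, Z) = -5/2 (x(T, Z) = 2 - (0 + 9)/2 = 2 - ½*9 = 2 - 9/2 = -5/2)
44 - 3*x(m(-3, -3), 2) = 44 - 3*(-5/2) = 44 + 15/2 = 103/2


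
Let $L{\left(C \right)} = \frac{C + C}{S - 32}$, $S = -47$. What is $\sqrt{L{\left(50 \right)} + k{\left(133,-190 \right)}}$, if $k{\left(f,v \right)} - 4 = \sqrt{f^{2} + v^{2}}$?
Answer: $\frac{\sqrt{17064 + 118579 \sqrt{149}}}{79} \approx 15.319$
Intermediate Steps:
$L{\left(C \right)} = - \frac{2 C}{79}$ ($L{\left(C \right)} = \frac{C + C}{-47 - 32} = \frac{2 C}{-79} = 2 C \left(- \frac{1}{79}\right) = - \frac{2 C}{79}$)
$k{\left(f,v \right)} = 4 + \sqrt{f^{2} + v^{2}}$
$\sqrt{L{\left(50 \right)} + k{\left(133,-190 \right)}} = \sqrt{\left(- \frac{2}{79}\right) 50 + \left(4 + \sqrt{133^{2} + \left(-190\right)^{2}}\right)} = \sqrt{- \frac{100}{79} + \left(4 + \sqrt{17689 + 36100}\right)} = \sqrt{- \frac{100}{79} + \left(4 + \sqrt{53789}\right)} = \sqrt{- \frac{100}{79} + \left(4 + 19 \sqrt{149}\right)} = \sqrt{\frac{216}{79} + 19 \sqrt{149}}$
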